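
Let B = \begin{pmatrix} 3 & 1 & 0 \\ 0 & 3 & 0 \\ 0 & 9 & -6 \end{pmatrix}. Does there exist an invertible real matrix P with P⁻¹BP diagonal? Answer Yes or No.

Characteristic polynomial: p(s) = s^3 - 27s + 54 = (s - 3)^2(s + 6).
s = 3 has algebraic multiplicity 2; rank(B − 3I) = 2, so geometric multiplicity = 1.
Geometric multiplicity < algebraic multiplicity, so B is not diagonalizable.

No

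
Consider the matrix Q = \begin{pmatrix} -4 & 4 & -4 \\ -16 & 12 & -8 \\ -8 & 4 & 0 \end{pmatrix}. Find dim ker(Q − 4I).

2

Q − 4I = [[-8, 4, -4], [-16, 8, -8], [-8, 4, -4]].
This matrix has rank 1, so its null space has dimension 3 − 1 = 2.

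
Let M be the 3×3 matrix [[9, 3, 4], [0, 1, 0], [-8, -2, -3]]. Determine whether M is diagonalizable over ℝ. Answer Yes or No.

No

Characteristic polynomial: p(μ) = μ^3 - 7μ^2 + 11μ - 5 = (μ - 5)(μ - 1)^2.
μ = 1 has algebraic multiplicity 2; rank(M − 1I) = 2, so geometric multiplicity = 1.
Geometric multiplicity < algebraic multiplicity, so M is not diagonalizable.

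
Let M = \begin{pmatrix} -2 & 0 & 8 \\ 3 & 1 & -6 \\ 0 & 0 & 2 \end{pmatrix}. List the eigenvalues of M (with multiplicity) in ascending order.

Characteristic polynomial: p(λ) = λ^3 - λ^2 - 4λ + 4 = (λ - 2)(λ - 1)(λ + 2).
Roots (with multiplicity): -2, 1, 2.

-2, 1, 2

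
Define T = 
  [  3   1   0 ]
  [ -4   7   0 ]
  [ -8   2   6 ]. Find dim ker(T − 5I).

T − 5I = [[-2, 1, 0], [-4, 2, 0], [-8, 2, 1]].
This matrix has rank 2, so its null space has dimension 3 − 2 = 1.

1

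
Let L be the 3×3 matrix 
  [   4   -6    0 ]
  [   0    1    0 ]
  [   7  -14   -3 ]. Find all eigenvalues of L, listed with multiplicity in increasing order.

Characteristic polynomial: p(s) = s^3 - 2s^2 - 11s + 12 = (s - 4)(s - 1)(s + 3).
Roots (with multiplicity): -3, 1, 4.

-3, 1, 4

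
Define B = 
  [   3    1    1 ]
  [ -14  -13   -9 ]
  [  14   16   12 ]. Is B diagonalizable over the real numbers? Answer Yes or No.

No

Characteristic polynomial: p(s) = s^3 - 2s^2 - 15s + 36 = (s - 3)^2(s + 4).
s = 3 has algebraic multiplicity 2; rank(B − 3I) = 2, so geometric multiplicity = 1.
Geometric multiplicity < algebraic multiplicity, so B is not diagonalizable.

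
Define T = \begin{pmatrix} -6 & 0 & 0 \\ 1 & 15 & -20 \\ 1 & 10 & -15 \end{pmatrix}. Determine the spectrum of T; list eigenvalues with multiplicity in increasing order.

-6, -5, 5

Characteristic polynomial: p(μ) = μ^3 + 6μ^2 - 25μ - 150 = (μ - 5)(μ + 5)(μ + 6).
Roots (with multiplicity): -6, -5, 5.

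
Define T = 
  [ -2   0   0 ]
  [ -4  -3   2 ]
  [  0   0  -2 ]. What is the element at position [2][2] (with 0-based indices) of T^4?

Characteristic polynomial: r^3 + 7r^2 + 16r + 12 = (r + 2)^2(r + 3), so the eigenvalues are -3, -2, -2.
r=-2: eigenvector (1, 0, 2).
r=-3: eigenvector (0, 1, 0).
r=-2: eigenvector (1, 2, 3).
P = [[1, 0, 1], [0, 1, 2], [2, 0, 3]], D = diag(-2, -3, -2), P⁻¹ = [[3, 0, -1], [4, 1, -2], [-2, 0, 1]].
T⁴ = P·diag(16, 81, 16)·P⁻¹ = [[16, 0, 0], [260, 81, -130], [0, 0, 16]].
The requested entry is 16.

16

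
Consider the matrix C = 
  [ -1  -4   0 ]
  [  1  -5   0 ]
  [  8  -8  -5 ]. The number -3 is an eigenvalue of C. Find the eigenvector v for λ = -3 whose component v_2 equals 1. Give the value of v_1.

C + 3I = [[2, -4, 0], [1, -2, 0], [8, -8, -2]].
Solving (C + 3I)v = 0 gives the eigenspace spanned by (2, 1, 4).
With v_2 = 1, v = (2, 1, 4), so v_1 = 2.

2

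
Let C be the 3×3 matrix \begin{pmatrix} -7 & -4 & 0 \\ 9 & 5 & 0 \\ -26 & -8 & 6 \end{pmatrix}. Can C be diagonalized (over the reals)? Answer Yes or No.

No

Characteristic polynomial: p(t) = t^3 - 4t^2 - 11t - 6 = (t - 6)(t + 1)^2.
t = -1 has algebraic multiplicity 2; rank(C + 1I) = 2, so geometric multiplicity = 1.
Geometric multiplicity < algebraic multiplicity, so C is not diagonalizable.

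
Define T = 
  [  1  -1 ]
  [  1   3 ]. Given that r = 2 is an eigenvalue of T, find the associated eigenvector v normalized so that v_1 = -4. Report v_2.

T − 2I = [[-1, -1], [1, 1]].
Solving (T − 2I)v = 0 gives the eigenspace spanned by (-4, 4).
With v_1 = -4, v = (-4, 4), so v_2 = 4.

4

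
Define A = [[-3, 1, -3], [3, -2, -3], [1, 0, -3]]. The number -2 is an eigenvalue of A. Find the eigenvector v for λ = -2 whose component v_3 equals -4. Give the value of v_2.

-16

A + 2I = [[-1, 1, -3], [3, 0, -3], [1, 0, -1]].
Solving (A + 2I)v = 0 gives the eigenspace spanned by (-4, -16, -4).
With v_3 = -4, v = (-4, -16, -4), so v_2 = -16.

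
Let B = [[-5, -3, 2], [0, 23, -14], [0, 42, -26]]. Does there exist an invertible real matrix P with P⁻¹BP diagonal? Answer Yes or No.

No

Characteristic polynomial: p(r) = r^3 + 8r^2 + 5r - 50 = (r - 2)(r + 5)^2.
r = -5 has algebraic multiplicity 2; rank(B + 5I) = 2, so geometric multiplicity = 1.
Geometric multiplicity < algebraic multiplicity, so B is not diagonalizable.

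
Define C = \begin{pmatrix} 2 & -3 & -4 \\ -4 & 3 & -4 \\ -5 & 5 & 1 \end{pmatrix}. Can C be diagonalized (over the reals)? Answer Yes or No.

Characteristic polynomial: p(s) = s^3 - 6s^2 - s + 6 = (s - 6)(s - 1)(s + 1).
All 3 eigenvalues are distinct, so C is diagonalizable.

Yes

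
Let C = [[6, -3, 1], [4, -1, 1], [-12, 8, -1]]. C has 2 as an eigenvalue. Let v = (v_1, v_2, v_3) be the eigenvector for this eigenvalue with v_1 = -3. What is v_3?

12

C − 2I = [[4, -3, 1], [4, -3, 1], [-12, 8, -3]].
Solving (C − 2I)v = 0 gives the eigenspace spanned by (-3, 0, 12).
With v_1 = -3, v = (-3, 0, 12), so v_3 = 12.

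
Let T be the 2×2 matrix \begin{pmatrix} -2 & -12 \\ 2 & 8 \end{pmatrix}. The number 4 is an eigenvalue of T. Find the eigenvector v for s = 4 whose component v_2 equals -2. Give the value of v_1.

4

T − 4I = [[-6, -12], [2, 4]].
Solving (T − 4I)v = 0 gives the eigenspace spanned by (4, -2).
With v_2 = -2, v = (4, -2), so v_1 = 4.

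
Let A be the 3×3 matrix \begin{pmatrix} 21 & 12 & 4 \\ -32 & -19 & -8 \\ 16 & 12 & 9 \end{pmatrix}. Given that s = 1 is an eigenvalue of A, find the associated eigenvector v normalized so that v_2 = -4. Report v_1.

2

A − 1I = [[20, 12, 4], [-32, -20, -8], [16, 12, 8]].
Solving (A − 1I)v = 0 gives the eigenspace spanned by (2, -4, 2).
With v_2 = -4, v = (2, -4, 2), so v_1 = 2.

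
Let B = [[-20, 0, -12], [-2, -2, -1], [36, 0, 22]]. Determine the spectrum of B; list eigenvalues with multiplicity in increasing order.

-2, -2, 4

Characteristic polynomial: p(r) = r^3 - 12r - 16 = (r - 4)(r + 2)^2.
Roots (with multiplicity): -2, -2, 4.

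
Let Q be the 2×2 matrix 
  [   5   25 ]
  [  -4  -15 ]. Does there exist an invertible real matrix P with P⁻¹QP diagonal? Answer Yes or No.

Characteristic polynomial: p(μ) = μ^2 + 10μ + 25 = (μ + 5)^2.
μ = -5 has algebraic multiplicity 2; rank(Q + 5I) = 1, so geometric multiplicity = 1.
Geometric multiplicity < algebraic multiplicity, so Q is not diagonalizable.

No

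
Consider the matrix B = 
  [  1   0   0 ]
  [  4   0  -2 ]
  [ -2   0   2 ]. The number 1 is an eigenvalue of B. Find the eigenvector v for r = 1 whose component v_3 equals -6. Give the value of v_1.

B − 1I = [[0, 0, 0], [4, -1, -2], [-2, 0, 1]].
Solving (B − 1I)v = 0 gives the eigenspace spanned by (-3, 0, -6).
With v_3 = -6, v = (-3, 0, -6), so v_1 = -3.

-3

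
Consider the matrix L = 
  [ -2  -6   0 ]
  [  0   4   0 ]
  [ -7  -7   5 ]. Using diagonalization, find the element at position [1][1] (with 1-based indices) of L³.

Characteristic polynomial: r^3 - 7r^2 + 2r + 40 = (r - 5)(r - 4)(r + 2), so the eigenvalues are -2, 4, 5.
r=4: eigenvector (-1, 1, 0).
r=-2: eigenvector (1, 0, 1).
r=5: eigenvector (0, 0, 1).
P = [[-1, 1, 0], [1, 0, 0], [0, 1, 1]], D = diag(4, -2, 5), P⁻¹ = [[0, 1, 0], [1, 1, 0], [-1, -1, 1]].
L³ = P·diag(64, -8, 125)·P⁻¹ = [[-8, -72, 0], [0, 64, 0], [-133, -133, 125]].
The requested entry is -8.

-8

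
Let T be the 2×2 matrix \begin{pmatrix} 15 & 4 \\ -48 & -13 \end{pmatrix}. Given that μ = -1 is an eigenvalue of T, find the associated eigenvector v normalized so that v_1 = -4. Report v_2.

T + 1I = [[16, 4], [-48, -12]].
Solving (T + 1I)v = 0 gives the eigenspace spanned by (-4, 16).
With v_1 = -4, v = (-4, 16), so v_2 = 16.

16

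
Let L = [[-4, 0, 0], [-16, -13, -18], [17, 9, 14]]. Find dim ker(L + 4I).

L + 4I = [[0, 0, 0], [-16, -9, -18], [17, 9, 18]].
This matrix has rank 2, so its null space has dimension 3 − 2 = 1.

1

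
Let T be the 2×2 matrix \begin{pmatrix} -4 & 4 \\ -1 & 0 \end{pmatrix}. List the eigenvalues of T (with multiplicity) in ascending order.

Characteristic polynomial: p(r) = r^2 + 4r + 4 = (r + 2)^2.
Roots (with multiplicity): -2, -2.

-2, -2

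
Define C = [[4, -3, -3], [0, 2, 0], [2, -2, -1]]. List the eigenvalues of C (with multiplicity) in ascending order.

Characteristic polynomial: p(r) = r^3 - 5r^2 + 8r - 4 = (r - 2)^2(r - 1).
Roots (with multiplicity): 1, 2, 2.

1, 2, 2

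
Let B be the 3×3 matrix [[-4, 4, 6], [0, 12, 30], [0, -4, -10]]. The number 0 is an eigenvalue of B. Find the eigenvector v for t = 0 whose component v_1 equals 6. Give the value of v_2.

B = [[-4, 4, 6], [0, 12, 30], [0, -4, -10]].
Solving (B)v = 0 gives the eigenspace spanned by (6, 15, -6).
With v_1 = 6, v = (6, 15, -6), so v_2 = 15.

15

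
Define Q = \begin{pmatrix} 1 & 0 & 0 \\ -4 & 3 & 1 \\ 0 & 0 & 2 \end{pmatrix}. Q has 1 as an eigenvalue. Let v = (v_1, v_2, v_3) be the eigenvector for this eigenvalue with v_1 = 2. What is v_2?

4

Q − 1I = [[0, 0, 0], [-4, 2, 1], [0, 0, 1]].
Solving (Q − 1I)v = 0 gives the eigenspace spanned by (2, 4, 0).
With v_1 = 2, v = (2, 4, 0), so v_2 = 4.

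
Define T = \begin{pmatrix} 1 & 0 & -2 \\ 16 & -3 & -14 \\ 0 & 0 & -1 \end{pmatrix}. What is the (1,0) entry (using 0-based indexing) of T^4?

-320

Characteristic polynomial: r^3 + 3r^2 - r - 3 = (r - 1)(r + 1)(r + 3), so the eigenvalues are -3, -1, 1.
r=-3: eigenvector (0, 1, 0).
r=1: eigenvector (1, 4, 0).
r=-1: eigenvector (1, 1, 1).
P = [[0, 1, 1], [1, 4, 1], [0, 0, 1]], D = diag(-3, 1, -1), P⁻¹ = [[-4, 1, 3], [1, 0, -1], [0, 0, 1]].
T⁴ = P·diag(81, 1, 1)·P⁻¹ = [[1, 0, 0], [-320, 81, 240], [0, 0, 1]].
The requested entry is -320.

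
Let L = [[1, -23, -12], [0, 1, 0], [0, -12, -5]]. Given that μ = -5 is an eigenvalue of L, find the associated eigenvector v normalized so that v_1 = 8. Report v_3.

4

L + 5I = [[6, -23, -12], [0, 6, 0], [0, -12, 0]].
Solving (L + 5I)v = 0 gives the eigenspace spanned by (8, 0, 4).
With v_1 = 8, v = (8, 0, 4), so v_3 = 4.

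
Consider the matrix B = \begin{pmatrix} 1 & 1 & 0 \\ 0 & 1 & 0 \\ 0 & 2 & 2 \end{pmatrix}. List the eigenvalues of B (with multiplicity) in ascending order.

1, 1, 2

Characteristic polynomial: p(r) = r^3 - 4r^2 + 5r - 2 = (r - 2)(r - 1)^2.
Roots (with multiplicity): 1, 1, 2.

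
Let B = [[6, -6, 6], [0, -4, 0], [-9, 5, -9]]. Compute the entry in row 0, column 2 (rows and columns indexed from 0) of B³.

54

Characteristic polynomial: λ^3 + 7λ^2 + 12λ = λ(λ + 3)(λ + 4), so the eigenvalues are -4, -3, 0.
λ=-4: eigenvector (0, 1, 1).
λ=-3: eigenvector (2, 0, -3).
λ=0: eigenvector (1, 0, -1).
P = [[0, 2, 1], [1, 0, 0], [1, -3, -1]], D = diag(-4, -3, 0), P⁻¹ = [[0, 1, 0], [-1, 1, -1], [3, -2, 2]].
B³ = P·diag(-64, -27, 0)·P⁻¹ = [[54, -54, 54], [0, -64, 0], [-81, 17, -81]].
The requested entry is 54.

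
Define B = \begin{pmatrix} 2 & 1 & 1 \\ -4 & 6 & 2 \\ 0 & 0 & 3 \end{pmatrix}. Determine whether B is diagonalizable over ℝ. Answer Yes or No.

No

Characteristic polynomial: p(λ) = λ^3 - 11λ^2 + 40λ - 48 = (λ - 4)^2(λ - 3).
λ = 4 has algebraic multiplicity 2; rank(B − 4I) = 2, so geometric multiplicity = 1.
Geometric multiplicity < algebraic multiplicity, so B is not diagonalizable.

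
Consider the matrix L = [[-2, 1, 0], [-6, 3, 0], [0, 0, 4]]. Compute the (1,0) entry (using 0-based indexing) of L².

-6

Characteristic polynomial: μ^3 - 5μ^2 + 4μ = μ(μ - 4)(μ - 1), so the eigenvalues are 0, 1, 4.
μ=0: eigenvector (1, 2, 0).
μ=1: eigenvector (1, 3, 0).
μ=4: eigenvector (0, 0, 1).
P = [[1, 1, 0], [2, 3, 0], [0, 0, 1]], D = diag(0, 1, 4), P⁻¹ = [[3, -1, 0], [-2, 1, 0], [0, 0, 1]].
L² = P·diag(0, 1, 16)·P⁻¹ = [[-2, 1, 0], [-6, 3, 0], [0, 0, 16]].
The requested entry is -6.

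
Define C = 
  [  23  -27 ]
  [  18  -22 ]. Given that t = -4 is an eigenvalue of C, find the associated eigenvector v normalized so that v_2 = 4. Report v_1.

C + 4I = [[27, -27], [18, -18]].
Solving (C + 4I)v = 0 gives the eigenspace spanned by (4, 4).
With v_2 = 4, v = (4, 4), so v_1 = 4.

4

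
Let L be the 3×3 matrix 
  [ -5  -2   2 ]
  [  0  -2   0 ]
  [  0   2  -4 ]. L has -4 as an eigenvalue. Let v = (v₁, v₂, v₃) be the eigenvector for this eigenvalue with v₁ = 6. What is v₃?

3

L + 4I = [[-1, -2, 2], [0, 2, 0], [0, 2, 0]].
Solving (L + 4I)v = 0 gives the eigenspace spanned by (6, 0, 3).
With v₁ = 6, v = (6, 0, 3), so v₃ = 3.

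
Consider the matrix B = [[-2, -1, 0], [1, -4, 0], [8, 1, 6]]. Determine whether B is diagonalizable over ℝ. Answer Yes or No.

Characteristic polynomial: p(μ) = μ^3 - 27μ - 54 = (μ - 6)(μ + 3)^2.
μ = -3 has algebraic multiplicity 2; rank(B + 3I) = 2, so geometric multiplicity = 1.
Geometric multiplicity < algebraic multiplicity, so B is not diagonalizable.

No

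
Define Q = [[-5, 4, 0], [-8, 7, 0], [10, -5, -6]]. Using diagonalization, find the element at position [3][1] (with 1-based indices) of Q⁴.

Characteristic polynomial: r^3 + 4r^2 - 15r - 18 = (r - 3)(r + 1)(r + 6), so the eigenvalues are -6, -1, 3.
r=3: eigenvector (-1, -2, 0).
r=-1: eigenvector (1, 1, 1).
r=-6: eigenvector (0, 0, 1).
P = [[-1, 1, 0], [-2, 1, 0], [0, 1, 1]], D = diag(3, -1, -6), P⁻¹ = [[1, -1, 0], [2, -1, 0], [-2, 1, 1]].
Q⁴ = P·diag(81, 1, 1296)·P⁻¹ = [[-79, 80, 0], [-160, 161, 0], [-2590, 1295, 1296]].
The requested entry is -2590.

-2590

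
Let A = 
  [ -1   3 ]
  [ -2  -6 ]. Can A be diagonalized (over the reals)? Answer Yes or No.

Yes

Characteristic polynomial: p(s) = s^2 + 7s + 12 = (s + 3)(s + 4).
All 2 eigenvalues are distinct, so A is diagonalizable.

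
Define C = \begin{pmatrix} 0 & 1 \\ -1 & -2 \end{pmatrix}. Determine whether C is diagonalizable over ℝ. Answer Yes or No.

Characteristic polynomial: p(r) = r^2 + 2r + 1 = (r + 1)^2.
r = -1 has algebraic multiplicity 2; rank(C + 1I) = 1, so geometric multiplicity = 1.
Geometric multiplicity < algebraic multiplicity, so C is not diagonalizable.

No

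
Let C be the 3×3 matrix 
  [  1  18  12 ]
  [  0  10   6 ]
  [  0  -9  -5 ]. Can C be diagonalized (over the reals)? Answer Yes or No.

Characteristic polynomial: p(t) = t^3 - 6t^2 + 9t - 4 = (t - 4)(t - 1)^2.
t = 1 has algebraic multiplicity 2; rank(C − 1I) = 1, so geometric multiplicity = 2.
Every eigenvalue has geometric = algebraic multiplicity, so C is diagonalizable.

Yes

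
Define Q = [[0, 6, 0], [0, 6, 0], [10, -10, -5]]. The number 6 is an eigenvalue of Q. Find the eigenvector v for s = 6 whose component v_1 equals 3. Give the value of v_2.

3

Q − 6I = [[-6, 6, 0], [0, 0, 0], [10, -10, -11]].
Solving (Q − 6I)v = 0 gives the eigenspace spanned by (3, 3, 0).
With v_1 = 3, v = (3, 3, 0), so v_2 = 3.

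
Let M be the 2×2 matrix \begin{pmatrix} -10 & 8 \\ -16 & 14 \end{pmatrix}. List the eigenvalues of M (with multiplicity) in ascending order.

-2, 6

Characteristic polynomial: p(λ) = λ^2 - 4λ - 12 = (λ - 6)(λ + 2).
Roots (with multiplicity): -2, 6.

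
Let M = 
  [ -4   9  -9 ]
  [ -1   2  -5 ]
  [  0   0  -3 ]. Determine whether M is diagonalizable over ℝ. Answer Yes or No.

No

Characteristic polynomial: p(μ) = μ^3 + 5μ^2 + 7μ + 3 = (μ + 1)^2(μ + 3).
μ = -1 has algebraic multiplicity 2; rank(M + 1I) = 2, so geometric multiplicity = 1.
Geometric multiplicity < algebraic multiplicity, so M is not diagonalizable.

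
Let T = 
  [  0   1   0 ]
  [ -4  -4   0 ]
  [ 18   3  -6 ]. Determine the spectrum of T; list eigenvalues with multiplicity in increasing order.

-6, -2, -2

Characteristic polynomial: p(r) = r^3 + 10r^2 + 28r + 24 = (r + 2)^2(r + 6).
Roots (with multiplicity): -6, -2, -2.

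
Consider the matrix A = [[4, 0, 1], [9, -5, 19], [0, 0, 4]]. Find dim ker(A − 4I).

1

A − 4I = [[0, 0, 1], [9, -9, 19], [0, 0, 0]].
This matrix has rank 2, so its null space has dimension 3 − 2 = 1.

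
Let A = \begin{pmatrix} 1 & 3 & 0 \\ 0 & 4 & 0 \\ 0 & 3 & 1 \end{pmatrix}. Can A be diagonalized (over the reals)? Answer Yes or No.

Characteristic polynomial: p(r) = r^3 - 6r^2 + 9r - 4 = (r - 4)(r - 1)^2.
r = 1 has algebraic multiplicity 2; rank(A − 1I) = 1, so geometric multiplicity = 2.
Every eigenvalue has geometric = algebraic multiplicity, so A is diagonalizable.

Yes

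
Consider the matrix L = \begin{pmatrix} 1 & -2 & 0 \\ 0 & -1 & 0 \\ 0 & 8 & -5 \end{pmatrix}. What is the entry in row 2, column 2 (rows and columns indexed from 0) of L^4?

Characteristic polynomial: t^3 + 5t^2 - t - 5 = (t - 1)(t + 1)(t + 5), so the eigenvalues are -5, -1, 1.
t=1: eigenvector (1, 0, 0).
t=-1: eigenvector (1, 1, 2).
t=-5: eigenvector (0, 0, 1).
P = [[1, 1, 0], [0, 1, 0], [0, 2, 1]], D = diag(1, -1, -5), P⁻¹ = [[1, -1, 0], [0, 1, 0], [0, -2, 1]].
L⁴ = P·diag(1, 1, 625)·P⁻¹ = [[1, 0, 0], [0, 1, 0], [0, -1248, 625]].
The requested entry is 625.

625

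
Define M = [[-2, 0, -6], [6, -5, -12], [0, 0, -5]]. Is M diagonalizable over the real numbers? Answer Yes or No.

Characteristic polynomial: p(r) = r^3 + 12r^2 + 45r + 50 = (r + 2)(r + 5)^2.
r = -5 has algebraic multiplicity 2; rank(M + 5I) = 1, so geometric multiplicity = 2.
Every eigenvalue has geometric = algebraic multiplicity, so M is diagonalizable.

Yes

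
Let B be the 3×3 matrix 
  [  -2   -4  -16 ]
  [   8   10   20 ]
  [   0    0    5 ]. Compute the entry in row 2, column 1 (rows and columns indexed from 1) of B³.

Characteristic polynomial: λ^3 - 13λ^2 + 52λ - 60 = (λ - 6)(λ - 5)(λ - 2), so the eigenvalues are 2, 5, 6.
λ=2: eigenvector (1, -1, 0).
λ=6: eigenvector (1, -2, 0).
λ=5: eigenvector (0, -4, 1).
P = [[1, 1, 0], [-1, -2, -4], [0, 0, 1]], D = diag(2, 6, 5), P⁻¹ = [[2, 1, 4], [-1, -1, -4], [0, 0, 1]].
B³ = P·diag(8, 216, 125)·P⁻¹ = [[-200, -208, -832], [416, 424, 1196], [0, 0, 125]].
The requested entry is 416.

416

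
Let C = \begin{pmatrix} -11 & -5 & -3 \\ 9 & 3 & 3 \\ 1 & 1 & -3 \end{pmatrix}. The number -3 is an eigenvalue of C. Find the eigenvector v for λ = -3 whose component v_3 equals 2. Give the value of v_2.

C + 3I = [[-8, -5, -3], [9, 6, 3], [1, 1, 0]].
Solving (C + 3I)v = 0 gives the eigenspace spanned by (-2, 2, 2).
With v_3 = 2, v = (-2, 2, 2), so v_2 = 2.

2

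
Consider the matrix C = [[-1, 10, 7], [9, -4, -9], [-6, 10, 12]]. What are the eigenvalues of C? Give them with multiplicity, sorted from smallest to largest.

-4, 5, 6

Characteristic polynomial: p(r) = r^3 - 7r^2 - 14r + 120 = (r - 6)(r - 5)(r + 4).
Roots (with multiplicity): -4, 5, 6.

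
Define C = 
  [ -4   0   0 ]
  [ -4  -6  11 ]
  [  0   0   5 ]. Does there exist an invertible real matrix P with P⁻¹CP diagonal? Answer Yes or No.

Yes

Characteristic polynomial: p(λ) = λ^3 + 5λ^2 - 26λ - 120 = (λ - 5)(λ + 4)(λ + 6).
All 3 eigenvalues are distinct, so C is diagonalizable.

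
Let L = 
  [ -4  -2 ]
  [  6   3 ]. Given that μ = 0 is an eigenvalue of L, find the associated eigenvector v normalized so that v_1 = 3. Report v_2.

-6

L = [[-4, -2], [6, 3]].
Solving (L)v = 0 gives the eigenspace spanned by (3, -6).
With v_1 = 3, v = (3, -6), so v_2 = -6.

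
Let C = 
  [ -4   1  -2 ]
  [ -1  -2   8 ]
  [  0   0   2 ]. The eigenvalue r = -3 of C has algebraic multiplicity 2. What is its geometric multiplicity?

C + 3I = [[-1, 1, -2], [-1, 1, 8], [0, 0, 5]].
This matrix has rank 2, so its null space has dimension 3 − 2 = 1.

1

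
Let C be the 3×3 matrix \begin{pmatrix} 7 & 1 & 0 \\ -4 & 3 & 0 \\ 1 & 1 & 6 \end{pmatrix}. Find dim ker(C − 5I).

C − 5I = [[2, 1, 0], [-4, -2, 0], [1, 1, 1]].
This matrix has rank 2, so its null space has dimension 3 − 2 = 1.

1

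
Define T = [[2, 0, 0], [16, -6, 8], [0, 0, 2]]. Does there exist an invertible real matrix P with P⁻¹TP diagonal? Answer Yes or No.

Yes

Characteristic polynomial: p(λ) = λ^3 + 2λ^2 - 20λ + 24 = (λ - 2)^2(λ + 6).
λ = 2 has algebraic multiplicity 2; rank(T − 2I) = 1, so geometric multiplicity = 2.
Every eigenvalue has geometric = algebraic multiplicity, so T is diagonalizable.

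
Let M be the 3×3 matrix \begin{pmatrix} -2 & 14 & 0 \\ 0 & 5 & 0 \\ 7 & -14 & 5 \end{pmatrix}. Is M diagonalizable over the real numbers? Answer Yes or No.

Characteristic polynomial: p(t) = t^3 - 8t^2 + 5t + 50 = (t - 5)^2(t + 2).
t = 5 has algebraic multiplicity 2; rank(M − 5I) = 1, so geometric multiplicity = 2.
Every eigenvalue has geometric = algebraic multiplicity, so M is diagonalizable.

Yes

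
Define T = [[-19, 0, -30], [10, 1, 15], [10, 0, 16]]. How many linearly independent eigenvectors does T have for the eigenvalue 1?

T − 1I = [[-20, 0, -30], [10, 0, 15], [10, 0, 15]].
This matrix has rank 1, so its null space has dimension 3 − 1 = 2.

2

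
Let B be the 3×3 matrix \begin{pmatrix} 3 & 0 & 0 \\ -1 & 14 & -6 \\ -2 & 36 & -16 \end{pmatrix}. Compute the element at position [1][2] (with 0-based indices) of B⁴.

Characteristic polynomial: λ^3 - λ^2 - 14λ + 24 = (λ - 3)(λ - 2)(λ + 4), so the eigenvalues are -4, 2, 3.
λ=3: eigenvector (1, -1, -2).
λ=2: eigenvector (0, 1, 2).
λ=-4: eigenvector (0, 1, 3).
P = [[1, 0, 0], [-1, 1, 1], [-2, 2, 3]], D = diag(3, 2, -4), P⁻¹ = [[1, 0, 0], [1, 3, -1], [0, -2, 1]].
B⁴ = P·diag(81, 16, 256)·P⁻¹ = [[81, 0, 0], [-65, -464, 240], [-130, -1440, 736]].
The requested entry is 240.

240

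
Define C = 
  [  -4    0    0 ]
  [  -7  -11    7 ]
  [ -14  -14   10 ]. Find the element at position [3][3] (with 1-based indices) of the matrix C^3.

118

Characteristic polynomial: t^3 + 5t^2 - 8t - 48 = (t - 3)(t + 4)^2, so the eigenvalues are -4, -4, 3.
t=-4: eigenvector (0, 1, 1).
t=-4: eigenvector (1, 1, 2).
t=3: eigenvector (0, 1, 2).
P = [[0, 1, 0], [1, 1, 1], [1, 2, 2]], D = diag(-4, -4, 3), P⁻¹ = [[0, 2, -1], [1, 0, 0], [-1, -1, 1]].
C³ = P·diag(-64, -64, 27)·P⁻¹ = [[-64, 0, 0], [-91, -155, 91], [-182, -182, 118]].
The requested entry is 118.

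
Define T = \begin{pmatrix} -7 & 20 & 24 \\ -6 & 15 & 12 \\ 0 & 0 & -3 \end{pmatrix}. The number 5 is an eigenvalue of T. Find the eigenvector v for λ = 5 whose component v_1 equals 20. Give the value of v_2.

T − 5I = [[-12, 20, 24], [-6, 10, 12], [0, 0, -8]].
Solving (T − 5I)v = 0 gives the eigenspace spanned by (20, 12, 0).
With v_1 = 20, v = (20, 12, 0), so v_2 = 12.

12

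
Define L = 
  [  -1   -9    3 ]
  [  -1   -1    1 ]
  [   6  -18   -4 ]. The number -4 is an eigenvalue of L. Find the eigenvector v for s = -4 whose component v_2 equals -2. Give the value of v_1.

L + 4I = [[3, -9, 3], [-1, 3, 1], [6, -18, 0]].
Solving (L + 4I)v = 0 gives the eigenspace spanned by (-6, -2, 0).
With v_2 = -2, v = (-6, -2, 0), so v_1 = -6.

-6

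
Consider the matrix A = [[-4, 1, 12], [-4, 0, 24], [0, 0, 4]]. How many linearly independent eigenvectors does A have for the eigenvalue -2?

A + 2I = [[-2, 1, 12], [-4, 2, 24], [0, 0, 6]].
This matrix has rank 2, so its null space has dimension 3 − 2 = 1.

1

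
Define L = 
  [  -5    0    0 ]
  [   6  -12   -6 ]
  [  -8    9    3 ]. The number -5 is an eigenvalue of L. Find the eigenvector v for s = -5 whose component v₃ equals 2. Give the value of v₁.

2

L + 5I = [[0, 0, 0], [6, -7, -6], [-8, 9, 8]].
Solving (L + 5I)v = 0 gives the eigenspace spanned by (2, 0, 2).
With v₃ = 2, v = (2, 0, 2), so v₁ = 2.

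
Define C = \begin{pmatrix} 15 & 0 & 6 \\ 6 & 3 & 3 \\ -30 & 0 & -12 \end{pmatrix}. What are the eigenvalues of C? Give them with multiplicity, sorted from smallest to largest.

0, 3, 3

Characteristic polynomial: p(s) = s^3 - 6s^2 + 9s = s(s - 3)^2.
Roots (with multiplicity): 0, 3, 3.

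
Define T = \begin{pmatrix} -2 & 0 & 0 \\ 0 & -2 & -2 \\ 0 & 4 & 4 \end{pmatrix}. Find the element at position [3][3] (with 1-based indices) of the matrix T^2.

8

Characteristic polynomial: r^3 - 4r = r(r - 2)(r + 2), so the eigenvalues are -2, 0, 2.
r=-2: eigenvector (1, 0, 0).
r=2: eigenvector (0, -1, 2).
r=0: eigenvector (0, -1, 1).
P = [[1, 0, 0], [0, -1, -1], [0, 2, 1]], D = diag(-2, 2, 0), P⁻¹ = [[1, 0, 0], [0, 1, 1], [0, -2, -1]].
T² = P·diag(4, 4, 0)·P⁻¹ = [[4, 0, 0], [0, -4, -4], [0, 8, 8]].
The requested entry is 8.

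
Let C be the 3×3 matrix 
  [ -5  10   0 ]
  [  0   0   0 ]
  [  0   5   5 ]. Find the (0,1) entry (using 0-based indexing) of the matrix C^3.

Characteristic polynomial: t^3 - 25t = t(t - 5)(t + 5), so the eigenvalues are -5, 0, 5.
t=-5: eigenvector (1, 0, 0).
t=5: eigenvector (0, 0, 1).
t=0: eigenvector (2, 1, -1).
P = [[1, 0, 2], [0, 0, 1], [0, 1, -1]], D = diag(-5, 5, 0), P⁻¹ = [[1, -2, 0], [0, 1, 1], [0, 1, 0]].
C³ = P·diag(-125, 125, 0)·P⁻¹ = [[-125, 250, 0], [0, 0, 0], [0, 125, 125]].
The requested entry is 250.

250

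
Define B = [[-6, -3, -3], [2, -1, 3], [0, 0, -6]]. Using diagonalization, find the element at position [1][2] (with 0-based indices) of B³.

189

Characteristic polynomial: r^3 + 13r^2 + 54r + 72 = (r + 3)(r + 4)(r + 6), so the eigenvalues are -6, -4, -3.
r=-4: eigenvector (3, -2, 0).
r=-3: eigenvector (-1, 1, 0).
r=-6: eigenvector (1, -1, 1).
P = [[3, -1, 1], [-2, 1, -1], [0, 0, 1]], D = diag(-4, -3, -6), P⁻¹ = [[1, 1, 0], [2, 3, 1], [0, 0, 1]].
B³ = P·diag(-64, -27, -216)·P⁻¹ = [[-138, -111, -189], [74, 47, 189], [0, 0, -216]].
The requested entry is 189.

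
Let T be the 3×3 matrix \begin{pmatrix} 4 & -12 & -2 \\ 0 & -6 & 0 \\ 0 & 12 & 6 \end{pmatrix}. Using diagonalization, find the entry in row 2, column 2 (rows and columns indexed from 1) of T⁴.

Characteristic polynomial: r^3 - 4r^2 - 36r + 144 = (r - 6)(r - 4)(r + 6), so the eigenvalues are -6, 4, 6.
r=6: eigenvector (-1, 0, 1).
r=-6: eigenvector (1, 1, -1).
r=4: eigenvector (1, 0, 0).
P = [[-1, 1, 1], [0, 1, 0], [1, -1, 0]], D = diag(6, -6, 4), P⁻¹ = [[0, 1, 1], [0, 1, 0], [1, 0, 1]].
T⁴ = P·diag(1296, 1296, 256)·P⁻¹ = [[256, 0, -1040], [0, 1296, 0], [0, 0, 1296]].
The requested entry is 1296.

1296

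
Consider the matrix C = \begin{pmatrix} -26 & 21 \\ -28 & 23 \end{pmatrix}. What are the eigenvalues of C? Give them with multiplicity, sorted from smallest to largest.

Characteristic polynomial: p(t) = t^2 + 3t - 10 = (t - 2)(t + 5).
Roots (with multiplicity): -5, 2.

-5, 2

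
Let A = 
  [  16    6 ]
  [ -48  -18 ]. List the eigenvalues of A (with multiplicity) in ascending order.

Characteristic polynomial: p(s) = s^2 + 2s = s(s + 2).
Roots (with multiplicity): -2, 0.

-2, 0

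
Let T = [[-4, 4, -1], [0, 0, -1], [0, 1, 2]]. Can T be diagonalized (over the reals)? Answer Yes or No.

No

Characteristic polynomial: p(μ) = μ^3 + 2μ^2 - 7μ + 4 = (μ - 1)^2(μ + 4).
μ = 1 has algebraic multiplicity 2; rank(T − 1I) = 2, so geometric multiplicity = 1.
Geometric multiplicity < algebraic multiplicity, so T is not diagonalizable.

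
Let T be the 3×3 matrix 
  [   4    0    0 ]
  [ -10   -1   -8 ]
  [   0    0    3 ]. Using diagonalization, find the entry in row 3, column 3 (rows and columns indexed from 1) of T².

9

Characteristic polynomial: λ^3 - 6λ^2 + 5λ + 12 = (λ - 4)(λ - 3)(λ + 1), so the eigenvalues are -1, 3, 4.
λ=4: eigenvector (1, -2, 0).
λ=-1: eigenvector (0, 1, 0).
λ=3: eigenvector (0, -2, 1).
P = [[1, 0, 0], [-2, 1, -2], [0, 0, 1]], D = diag(4, -1, 3), P⁻¹ = [[1, 0, 0], [2, 1, 2], [0, 0, 1]].
T² = P·diag(16, 1, 9)·P⁻¹ = [[16, 0, 0], [-30, 1, -16], [0, 0, 9]].
The requested entry is 9.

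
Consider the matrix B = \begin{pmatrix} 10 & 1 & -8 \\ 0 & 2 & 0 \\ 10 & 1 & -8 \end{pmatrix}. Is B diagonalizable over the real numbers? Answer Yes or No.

Characteristic polynomial: p(r) = r^3 - 4r^2 + 4r = r(r - 2)^2.
r = 2 has algebraic multiplicity 2; rank(B − 2I) = 2, so geometric multiplicity = 1.
Geometric multiplicity < algebraic multiplicity, so B is not diagonalizable.

No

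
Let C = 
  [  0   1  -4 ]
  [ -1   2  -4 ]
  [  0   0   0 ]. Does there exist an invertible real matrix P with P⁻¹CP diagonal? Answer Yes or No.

No

Characteristic polynomial: p(λ) = λ^3 - 2λ^2 + λ = λ(λ - 1)^2.
λ = 1 has algebraic multiplicity 2; rank(C − 1I) = 2, so geometric multiplicity = 1.
Geometric multiplicity < algebraic multiplicity, so C is not diagonalizable.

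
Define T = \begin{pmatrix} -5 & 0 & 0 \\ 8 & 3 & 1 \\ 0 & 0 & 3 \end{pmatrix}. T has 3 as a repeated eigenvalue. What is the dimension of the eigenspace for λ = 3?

1

T − 3I = [[-8, 0, 0], [8, 0, 1], [0, 0, 0]].
This matrix has rank 2, so its null space has dimension 3 − 2 = 1.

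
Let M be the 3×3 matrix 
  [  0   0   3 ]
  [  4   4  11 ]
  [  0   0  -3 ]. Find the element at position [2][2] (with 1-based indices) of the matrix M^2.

16

Characteristic polynomial: t^3 - t^2 - 12t = t(t - 4)(t + 3), so the eigenvalues are -3, 0, 4.
t=0: eigenvector (1, -1, 0).
t=-3: eigenvector (-1, -1, 1).
t=4: eigenvector (0, 1, 0).
P = [[1, -1, 0], [-1, -1, 1], [0, 1, 0]], D = diag(0, -3, 4), P⁻¹ = [[1, 0, 1], [0, 0, 1], [1, 1, 2]].
M² = P·diag(0, 9, 16)·P⁻¹ = [[0, 0, -9], [16, 16, 23], [0, 0, 9]].
The requested entry is 16.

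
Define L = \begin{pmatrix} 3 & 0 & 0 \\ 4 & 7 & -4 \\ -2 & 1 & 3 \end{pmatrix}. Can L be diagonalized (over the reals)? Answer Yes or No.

Characteristic polynomial: p(λ) = λ^3 - 13λ^2 + 55λ - 75 = (λ - 5)^2(λ - 3).
λ = 5 has algebraic multiplicity 2; rank(L − 5I) = 2, so geometric multiplicity = 1.
Geometric multiplicity < algebraic multiplicity, so L is not diagonalizable.

No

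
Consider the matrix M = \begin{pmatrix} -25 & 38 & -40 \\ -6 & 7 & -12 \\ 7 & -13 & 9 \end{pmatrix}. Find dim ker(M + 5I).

M + 5I = [[-20, 38, -40], [-6, 12, -12], [7, -13, 14]].
This matrix has rank 2, so its null space has dimension 3 − 2 = 1.

1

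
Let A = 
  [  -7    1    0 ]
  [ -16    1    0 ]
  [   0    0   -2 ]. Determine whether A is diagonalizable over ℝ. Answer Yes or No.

Characteristic polynomial: p(μ) = μ^3 + 8μ^2 + 21μ + 18 = (μ + 2)(μ + 3)^2.
μ = -3 has algebraic multiplicity 2; rank(A + 3I) = 2, so geometric multiplicity = 1.
Geometric multiplicity < algebraic multiplicity, so A is not diagonalizable.

No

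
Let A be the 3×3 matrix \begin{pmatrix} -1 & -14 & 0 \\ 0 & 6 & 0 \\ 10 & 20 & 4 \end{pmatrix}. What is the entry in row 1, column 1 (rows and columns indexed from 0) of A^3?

216

Characteristic polynomial: t^3 - 9t^2 + 14t + 24 = (t - 6)(t - 4)(t + 1), so the eigenvalues are -1, 4, 6.
t=-1: eigenvector (1, 0, -2).
t=6: eigenvector (-2, 1, 0).
t=4: eigenvector (0, 0, 1).
P = [[1, -2, 0], [0, 1, 0], [-2, 0, 1]], D = diag(-1, 6, 4), P⁻¹ = [[1, 2, 0], [0, 1, 0], [2, 4, 1]].
A³ = P·diag(-1, 216, 64)·P⁻¹ = [[-1, -434, 0], [0, 216, 0], [130, 260, 64]].
The requested entry is 216.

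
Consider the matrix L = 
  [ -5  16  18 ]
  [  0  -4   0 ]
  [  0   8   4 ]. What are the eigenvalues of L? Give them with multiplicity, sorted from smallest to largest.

Characteristic polynomial: p(s) = s^3 + 5s^2 - 16s - 80 = (s - 4)(s + 4)(s + 5).
Roots (with multiplicity): -5, -4, 4.

-5, -4, 4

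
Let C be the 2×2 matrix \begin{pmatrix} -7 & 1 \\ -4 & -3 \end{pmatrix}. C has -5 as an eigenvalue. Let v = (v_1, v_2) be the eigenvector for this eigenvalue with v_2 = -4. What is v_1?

-2

C + 5I = [[-2, 1], [-4, 2]].
Solving (C + 5I)v = 0 gives the eigenspace spanned by (-2, -4).
With v_2 = -4, v = (-2, -4), so v_1 = -2.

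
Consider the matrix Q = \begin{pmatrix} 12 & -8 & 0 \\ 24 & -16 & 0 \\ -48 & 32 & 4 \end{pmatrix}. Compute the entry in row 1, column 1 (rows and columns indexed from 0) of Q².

64

Characteristic polynomial: t^3 - 16t = t(t - 4)(t + 4), so the eigenvalues are -4, 0, 4.
t=-4: eigenvector (1, 2, -2).
t=0: eigenvector (-2, -3, 0).
t=4: eigenvector (0, 0, 1).
P = [[1, -2, 0], [2, -3, 0], [-2, 0, 1]], D = diag(-4, 0, 4), P⁻¹ = [[-3, 2, 0], [-2, 1, 0], [-6, 4, 1]].
Q² = P·diag(16, 0, 16)·P⁻¹ = [[-48, 32, 0], [-96, 64, 0], [0, 0, 16]].
The requested entry is 64.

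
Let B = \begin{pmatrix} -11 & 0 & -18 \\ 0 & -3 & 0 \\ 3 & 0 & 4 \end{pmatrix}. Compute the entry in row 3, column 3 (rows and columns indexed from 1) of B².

-38

Characteristic polynomial: μ^3 + 10μ^2 + 31μ + 30 = (μ + 2)(μ + 3)(μ + 5), so the eigenvalues are -5, -3, -2.
μ=-5: eigenvector (3, 0, -1).
μ=-3: eigenvector (0, 1, 0).
μ=-2: eigenvector (-2, 0, 1).
P = [[3, 0, -2], [0, 1, 0], [-1, 0, 1]], D = diag(-5, -3, -2), P⁻¹ = [[1, 0, 2], [0, 1, 0], [1, 0, 3]].
B² = P·diag(25, 9, 4)·P⁻¹ = [[67, 0, 126], [0, 9, 0], [-21, 0, -38]].
The requested entry is -38.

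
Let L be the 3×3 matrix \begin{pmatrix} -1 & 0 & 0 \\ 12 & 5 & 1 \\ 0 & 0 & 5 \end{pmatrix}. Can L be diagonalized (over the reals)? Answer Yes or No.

Characteristic polynomial: p(t) = t^3 - 9t^2 + 15t + 25 = (t - 5)^2(t + 1).
t = 5 has algebraic multiplicity 2; rank(L − 5I) = 2, so geometric multiplicity = 1.
Geometric multiplicity < algebraic multiplicity, so L is not diagonalizable.

No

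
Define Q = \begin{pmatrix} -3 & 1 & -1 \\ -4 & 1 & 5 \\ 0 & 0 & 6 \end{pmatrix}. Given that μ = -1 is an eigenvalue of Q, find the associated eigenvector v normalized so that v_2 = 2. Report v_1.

Q + 1I = [[-2, 1, -1], [-4, 2, 5], [0, 0, 7]].
Solving (Q + 1I)v = 0 gives the eigenspace spanned by (1, 2, 0).
With v_2 = 2, v = (1, 2, 0), so v_1 = 1.

1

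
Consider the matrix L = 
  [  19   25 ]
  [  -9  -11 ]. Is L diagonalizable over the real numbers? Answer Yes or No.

No

Characteristic polynomial: p(λ) = λ^2 - 8λ + 16 = (λ - 4)^2.
λ = 4 has algebraic multiplicity 2; rank(L − 4I) = 1, so geometric multiplicity = 1.
Geometric multiplicity < algebraic multiplicity, so L is not diagonalizable.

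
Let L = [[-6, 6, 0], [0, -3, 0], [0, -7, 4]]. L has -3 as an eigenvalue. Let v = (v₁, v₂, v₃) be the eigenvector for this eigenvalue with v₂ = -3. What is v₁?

L + 3I = [[-3, 6, 0], [0, 0, 0], [0, -7, 7]].
Solving (L + 3I)v = 0 gives the eigenspace spanned by (-6, -3, -3).
With v₂ = -3, v = (-6, -3, -3), so v₁ = -6.

-6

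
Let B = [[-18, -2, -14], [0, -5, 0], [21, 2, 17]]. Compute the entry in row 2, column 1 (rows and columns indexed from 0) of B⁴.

Characteristic polynomial: μ^3 + 6μ^2 - 7μ - 60 = (μ - 3)(μ + 4)(μ + 5), so the eigenvalues are -5, -4, 3.
μ=-4: eigenvector (1, 0, -1).
μ=-5: eigenvector (2, 1, -2).
μ=3: eigenvector (-2, 0, 3).
P = [[1, 2, -2], [0, 1, 0], [-1, -2, 3]], D = diag(-4, -5, 3), P⁻¹ = [[3, -2, 2], [0, 1, 0], [1, 0, 1]].
B⁴ = P·diag(256, 625, 81)·P⁻¹ = [[606, 738, 350], [0, 625, 0], [-525, -738, -269]].
The requested entry is -738.

-738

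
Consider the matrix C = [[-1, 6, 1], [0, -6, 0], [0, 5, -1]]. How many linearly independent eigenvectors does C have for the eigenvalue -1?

C + 1I = [[0, 6, 1], [0, -5, 0], [0, 5, 0]].
This matrix has rank 2, so its null space has dimension 3 − 2 = 1.

1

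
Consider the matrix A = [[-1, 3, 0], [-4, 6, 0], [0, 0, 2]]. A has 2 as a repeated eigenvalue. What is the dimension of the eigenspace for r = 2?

2

A − 2I = [[-3, 3, 0], [-4, 4, 0], [0, 0, 0]].
This matrix has rank 1, so its null space has dimension 3 − 1 = 2.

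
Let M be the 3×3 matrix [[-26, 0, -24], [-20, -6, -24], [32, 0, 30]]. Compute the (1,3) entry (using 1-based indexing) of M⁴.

Characteristic polynomial: r^3 + 2r^2 - 36r - 72 = (r - 6)(r + 2)(r + 6), so the eigenvalues are -6, -2, 6.
r=-2: eigenvector (1, 1, -1).
r=-6: eigenvector (0, 1, 0).
r=6: eigenvector (-3, -3, 4).
P = [[1, 0, -3], [1, 1, -3], [-1, 0, 4]], D = diag(-2, -6, 6), P⁻¹ = [[4, 0, 3], [-1, 1, 0], [1, 0, 1]].
M⁴ = P·diag(16, 1296, 1296)·P⁻¹ = [[-3824, 0, -3840], [-5120, 1296, -3840], [5120, 0, 5136]].
The requested entry is -3840.

-3840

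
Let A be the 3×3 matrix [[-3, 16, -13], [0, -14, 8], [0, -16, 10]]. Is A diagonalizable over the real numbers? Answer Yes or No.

Yes

Characteristic polynomial: p(λ) = λ^3 + 7λ^2 - 36 = (λ - 2)(λ + 3)(λ + 6).
All 3 eigenvalues are distinct, so A is diagonalizable.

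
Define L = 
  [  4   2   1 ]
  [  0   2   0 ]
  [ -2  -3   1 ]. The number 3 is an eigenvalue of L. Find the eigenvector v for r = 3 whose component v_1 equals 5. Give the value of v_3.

-5

L − 3I = [[1, 2, 1], [0, -1, 0], [-2, -3, -2]].
Solving (L − 3I)v = 0 gives the eigenspace spanned by (5, 0, -5).
With v_1 = 5, v = (5, 0, -5), so v_3 = -5.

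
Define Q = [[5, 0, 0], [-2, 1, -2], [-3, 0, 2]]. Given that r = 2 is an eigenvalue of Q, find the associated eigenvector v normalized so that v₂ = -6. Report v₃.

3

Q − 2I = [[3, 0, 0], [-2, -1, -2], [-3, 0, 0]].
Solving (Q − 2I)v = 0 gives the eigenspace spanned by (0, -6, 3).
With v₂ = -6, v = (0, -6, 3), so v₃ = 3.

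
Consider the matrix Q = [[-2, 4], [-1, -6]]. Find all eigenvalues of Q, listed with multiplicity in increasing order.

Characteristic polynomial: p(t) = t^2 + 8t + 16 = (t + 4)^2.
Roots (with multiplicity): -4, -4.

-4, -4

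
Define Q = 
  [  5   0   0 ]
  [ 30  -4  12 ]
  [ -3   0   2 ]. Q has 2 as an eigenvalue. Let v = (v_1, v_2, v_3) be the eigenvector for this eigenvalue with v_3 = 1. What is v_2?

2

Q − 2I = [[3, 0, 0], [30, -6, 12], [-3, 0, 0]].
Solving (Q − 2I)v = 0 gives the eigenspace spanned by (0, 2, 1).
With v_3 = 1, v = (0, 2, 1), so v_2 = 2.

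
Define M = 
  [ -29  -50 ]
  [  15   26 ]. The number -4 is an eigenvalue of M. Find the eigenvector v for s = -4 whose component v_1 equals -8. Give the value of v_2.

M + 4I = [[-25, -50], [15, 30]].
Solving (M + 4I)v = 0 gives the eigenspace spanned by (-8, 4).
With v_1 = -8, v = (-8, 4), so v_2 = 4.

4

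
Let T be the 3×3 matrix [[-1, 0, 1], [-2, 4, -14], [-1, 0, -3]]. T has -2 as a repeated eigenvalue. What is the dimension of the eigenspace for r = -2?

T + 2I = [[1, 0, 1], [-2, 6, -14], [-1, 0, -1]].
This matrix has rank 2, so its null space has dimension 3 − 2 = 1.

1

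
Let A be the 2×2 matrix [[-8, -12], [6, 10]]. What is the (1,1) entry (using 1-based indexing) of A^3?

Characteristic polynomial: λ^2 - 2λ - 8 = (λ - 4)(λ + 2), so the eigenvalues are -2, 4.
λ=4: eigenvector (1, -1).
λ=-2: eigenvector (2, -1).
P = [[1, 2], [-1, -1]], D = diag(4, -2), P⁻¹ = [[-1, -2], [1, 1]].
A³ = P·diag(64, -8)·P⁻¹ = [[-80, -144], [72, 136]].
The requested entry is -80.

-80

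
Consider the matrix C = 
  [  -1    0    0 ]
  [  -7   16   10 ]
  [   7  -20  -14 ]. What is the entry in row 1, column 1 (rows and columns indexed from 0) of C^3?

Characteristic polynomial: μ^3 - μ^2 - 26μ - 24 = (μ - 6)(μ + 1)(μ + 4), so the eigenvalues are -4, -1, 6.
μ=6: eigenvector (0, 1, -1).
μ=-1: eigenvector (1, 1, -1).
μ=-4: eigenvector (0, -1, 2).
P = [[0, 1, 0], [1, 1, -1], [-1, -1, 2]], D = diag(6, -1, -4), P⁻¹ = [[-1, 2, 1], [1, 0, 0], [0, 1, 1]].
C³ = P·diag(216, -1, -64)·P⁻¹ = [[-1, 0, 0], [-217, 496, 280], [217, -560, -344]].
The requested entry is 496.

496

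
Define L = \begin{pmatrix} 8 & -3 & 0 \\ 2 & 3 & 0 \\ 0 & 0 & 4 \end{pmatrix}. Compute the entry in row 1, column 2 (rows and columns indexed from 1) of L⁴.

Characteristic polynomial: s^3 - 15s^2 + 74s - 120 = (s - 6)(s - 5)(s - 4), so the eigenvalues are 4, 5, 6.
s=6: eigenvector (3, 2, 0).
s=5: eigenvector (1, 1, 0).
s=4: eigenvector (0, 0, 1).
P = [[3, 1, 0], [2, 1, 0], [0, 0, 1]], D = diag(6, 5, 4), P⁻¹ = [[1, -1, 0], [-2, 3, 0], [0, 0, 1]].
L⁴ = P·diag(1296, 625, 256)·P⁻¹ = [[2638, -2013, 0], [1342, -717, 0], [0, 0, 256]].
The requested entry is -2013.

-2013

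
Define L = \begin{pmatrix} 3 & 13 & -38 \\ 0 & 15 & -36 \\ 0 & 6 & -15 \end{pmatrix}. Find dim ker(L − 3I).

1

L − 3I = [[0, 13, -38], [0, 12, -36], [0, 6, -18]].
This matrix has rank 2, so its null space has dimension 3 − 2 = 1.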